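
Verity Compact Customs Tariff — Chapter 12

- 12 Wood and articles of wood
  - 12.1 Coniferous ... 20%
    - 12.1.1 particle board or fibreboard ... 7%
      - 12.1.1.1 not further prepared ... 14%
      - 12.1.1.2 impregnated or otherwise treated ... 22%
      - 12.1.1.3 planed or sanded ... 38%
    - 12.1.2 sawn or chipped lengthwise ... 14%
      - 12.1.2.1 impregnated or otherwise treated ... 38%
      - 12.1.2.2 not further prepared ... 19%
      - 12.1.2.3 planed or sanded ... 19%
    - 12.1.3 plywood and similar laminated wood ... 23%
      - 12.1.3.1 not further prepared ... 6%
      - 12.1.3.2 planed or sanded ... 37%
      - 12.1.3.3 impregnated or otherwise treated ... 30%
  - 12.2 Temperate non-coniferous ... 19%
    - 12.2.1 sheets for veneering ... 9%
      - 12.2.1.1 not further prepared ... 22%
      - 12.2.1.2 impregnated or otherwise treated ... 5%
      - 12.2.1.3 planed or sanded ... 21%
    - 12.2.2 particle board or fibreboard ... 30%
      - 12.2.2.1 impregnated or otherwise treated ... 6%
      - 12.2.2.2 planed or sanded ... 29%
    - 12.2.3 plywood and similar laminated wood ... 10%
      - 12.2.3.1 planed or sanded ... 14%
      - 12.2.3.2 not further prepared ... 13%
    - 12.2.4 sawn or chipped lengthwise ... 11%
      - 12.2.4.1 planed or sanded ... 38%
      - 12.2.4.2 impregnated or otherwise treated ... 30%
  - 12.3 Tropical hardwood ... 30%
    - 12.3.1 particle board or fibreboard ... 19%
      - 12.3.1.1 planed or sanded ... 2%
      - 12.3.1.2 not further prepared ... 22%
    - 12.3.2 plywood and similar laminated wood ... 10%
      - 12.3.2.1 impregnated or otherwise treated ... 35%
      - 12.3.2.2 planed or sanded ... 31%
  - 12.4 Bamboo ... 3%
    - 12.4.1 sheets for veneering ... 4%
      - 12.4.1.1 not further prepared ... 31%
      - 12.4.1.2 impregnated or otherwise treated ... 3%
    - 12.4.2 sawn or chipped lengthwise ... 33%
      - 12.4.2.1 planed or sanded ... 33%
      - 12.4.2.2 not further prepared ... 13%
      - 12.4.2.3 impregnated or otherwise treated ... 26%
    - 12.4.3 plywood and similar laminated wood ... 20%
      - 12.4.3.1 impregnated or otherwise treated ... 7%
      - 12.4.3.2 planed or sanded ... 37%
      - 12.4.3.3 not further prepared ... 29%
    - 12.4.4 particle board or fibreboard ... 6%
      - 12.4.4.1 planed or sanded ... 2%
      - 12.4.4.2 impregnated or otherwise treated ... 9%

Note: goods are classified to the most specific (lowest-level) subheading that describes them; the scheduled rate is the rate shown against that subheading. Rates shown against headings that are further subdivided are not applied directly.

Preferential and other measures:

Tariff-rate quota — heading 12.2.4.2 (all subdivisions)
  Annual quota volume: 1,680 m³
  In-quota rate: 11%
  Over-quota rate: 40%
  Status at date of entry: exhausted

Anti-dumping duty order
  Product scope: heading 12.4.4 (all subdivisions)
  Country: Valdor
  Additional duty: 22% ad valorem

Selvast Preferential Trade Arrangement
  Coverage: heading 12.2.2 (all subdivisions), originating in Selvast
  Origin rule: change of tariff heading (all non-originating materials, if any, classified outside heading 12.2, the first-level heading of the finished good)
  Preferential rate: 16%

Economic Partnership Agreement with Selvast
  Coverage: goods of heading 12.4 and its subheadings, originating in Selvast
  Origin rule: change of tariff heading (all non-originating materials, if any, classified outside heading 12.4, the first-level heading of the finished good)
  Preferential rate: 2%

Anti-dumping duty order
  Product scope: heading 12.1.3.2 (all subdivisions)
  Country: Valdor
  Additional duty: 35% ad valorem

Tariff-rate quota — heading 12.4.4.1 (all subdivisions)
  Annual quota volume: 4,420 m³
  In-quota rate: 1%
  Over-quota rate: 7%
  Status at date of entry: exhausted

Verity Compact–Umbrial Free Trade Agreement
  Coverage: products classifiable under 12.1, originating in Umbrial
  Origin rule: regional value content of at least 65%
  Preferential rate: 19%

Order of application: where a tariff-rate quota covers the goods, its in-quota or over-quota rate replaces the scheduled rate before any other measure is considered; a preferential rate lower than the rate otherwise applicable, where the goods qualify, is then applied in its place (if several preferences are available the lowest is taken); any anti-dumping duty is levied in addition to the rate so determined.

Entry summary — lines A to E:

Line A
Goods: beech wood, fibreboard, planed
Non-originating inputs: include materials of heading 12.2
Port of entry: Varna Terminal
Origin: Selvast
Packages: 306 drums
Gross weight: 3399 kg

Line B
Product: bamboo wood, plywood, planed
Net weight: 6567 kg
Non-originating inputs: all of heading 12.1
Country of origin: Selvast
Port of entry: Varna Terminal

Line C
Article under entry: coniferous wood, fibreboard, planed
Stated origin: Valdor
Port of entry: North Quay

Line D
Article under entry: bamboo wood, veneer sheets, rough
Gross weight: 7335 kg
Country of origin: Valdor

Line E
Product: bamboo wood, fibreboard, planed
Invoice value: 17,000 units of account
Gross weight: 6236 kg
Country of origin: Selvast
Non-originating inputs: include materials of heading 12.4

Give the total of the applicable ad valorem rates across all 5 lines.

107%

Line A: beech → 12.2; fibreboard → 12.2.2; planed → 12.2.2.2. Scheduled 29%. Selvast agreement on 12.2.2: CTH not met; Selvast agreement on 12.4: 12.2.2.2 not covered. → 29%.
Line B: bamboo → 12.4; plywood → 12.4.3; planed → 12.4.3.2. Scheduled 37%. Selvast agreement on 12.2.2: 12.4.3.2 not covered; Selvast agreement on 12.4: CTH met → 2% available; preferential 2%. → 2%.
Line C: coniferous → 12.1; fibreboard → 12.1.1; planed → 12.1.1.3. Scheduled 38%. No special measure applies. → 38%.
Line D: bamboo → 12.4; veneer sheets → 12.4.1; rough → 12.4.1.1. Scheduled 31%. No special measure applies. → 31%.
Line E: bamboo → 12.4; fibreboard → 12.4.4; planed → 12.4.4.1. Scheduled 2%. quota on 12.4.4.1 exhausted → over-quota 7%; Selvast agreement on 12.2.2: 12.4.4.1 not covered; Selvast agreement on 12.4: CTH not met. → 7%.
Sum: 29% + 2% + 38% + 31% + 7% = 107%.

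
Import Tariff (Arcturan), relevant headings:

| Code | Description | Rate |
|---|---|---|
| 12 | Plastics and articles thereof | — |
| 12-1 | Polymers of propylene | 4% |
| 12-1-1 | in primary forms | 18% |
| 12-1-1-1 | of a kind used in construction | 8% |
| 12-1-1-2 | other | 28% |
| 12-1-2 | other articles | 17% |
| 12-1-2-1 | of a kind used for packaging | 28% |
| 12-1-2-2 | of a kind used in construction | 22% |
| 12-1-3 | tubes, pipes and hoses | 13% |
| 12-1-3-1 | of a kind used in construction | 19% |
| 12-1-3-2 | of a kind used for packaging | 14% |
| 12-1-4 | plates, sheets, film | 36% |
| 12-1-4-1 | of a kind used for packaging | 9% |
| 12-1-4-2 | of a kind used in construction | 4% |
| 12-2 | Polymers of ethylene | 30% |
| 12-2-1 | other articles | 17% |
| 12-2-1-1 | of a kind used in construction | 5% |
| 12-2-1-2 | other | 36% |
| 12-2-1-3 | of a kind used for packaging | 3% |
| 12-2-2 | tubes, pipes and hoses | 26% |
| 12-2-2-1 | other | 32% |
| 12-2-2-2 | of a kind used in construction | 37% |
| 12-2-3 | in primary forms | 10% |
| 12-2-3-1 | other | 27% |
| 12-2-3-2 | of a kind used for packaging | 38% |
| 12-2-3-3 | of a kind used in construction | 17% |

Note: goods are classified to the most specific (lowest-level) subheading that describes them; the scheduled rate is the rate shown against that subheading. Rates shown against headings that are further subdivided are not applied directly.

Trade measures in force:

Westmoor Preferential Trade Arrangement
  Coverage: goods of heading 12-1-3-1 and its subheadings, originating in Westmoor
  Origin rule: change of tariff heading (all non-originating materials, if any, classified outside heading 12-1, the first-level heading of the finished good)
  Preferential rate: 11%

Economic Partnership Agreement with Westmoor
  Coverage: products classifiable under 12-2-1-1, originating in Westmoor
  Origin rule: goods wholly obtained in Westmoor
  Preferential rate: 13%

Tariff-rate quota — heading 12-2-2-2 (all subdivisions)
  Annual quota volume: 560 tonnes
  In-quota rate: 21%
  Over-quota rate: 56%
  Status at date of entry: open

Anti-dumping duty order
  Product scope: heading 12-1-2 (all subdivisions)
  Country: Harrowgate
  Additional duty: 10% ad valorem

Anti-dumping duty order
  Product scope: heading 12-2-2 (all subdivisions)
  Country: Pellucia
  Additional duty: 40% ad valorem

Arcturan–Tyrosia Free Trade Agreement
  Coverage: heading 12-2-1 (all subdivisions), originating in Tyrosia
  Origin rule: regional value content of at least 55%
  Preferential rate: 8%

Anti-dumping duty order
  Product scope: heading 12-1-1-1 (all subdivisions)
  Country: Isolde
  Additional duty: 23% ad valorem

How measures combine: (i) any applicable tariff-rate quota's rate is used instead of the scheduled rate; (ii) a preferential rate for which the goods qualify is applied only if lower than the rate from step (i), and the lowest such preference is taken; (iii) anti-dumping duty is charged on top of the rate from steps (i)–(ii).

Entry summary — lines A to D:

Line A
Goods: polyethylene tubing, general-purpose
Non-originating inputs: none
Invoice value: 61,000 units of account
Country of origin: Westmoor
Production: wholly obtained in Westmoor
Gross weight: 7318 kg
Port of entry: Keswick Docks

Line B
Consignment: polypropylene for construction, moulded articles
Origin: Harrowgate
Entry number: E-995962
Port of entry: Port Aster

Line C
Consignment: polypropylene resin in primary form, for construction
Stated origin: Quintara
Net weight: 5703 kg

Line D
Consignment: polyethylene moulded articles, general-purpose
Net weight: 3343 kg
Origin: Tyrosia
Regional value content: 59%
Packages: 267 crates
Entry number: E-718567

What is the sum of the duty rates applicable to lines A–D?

80%

Line A: polyethylene → 12-2; tubing → 12-2-2; general-purpose → 12-2-2-1. Scheduled 32%. Westmoor agreement on 12-1-3-1: 12-2-2-1 not covered; Westmoor agreement on 12-2-1-1: 12-2-2-1 not covered. → 32%.
Line B: polypropylene → 12-1; moulded articles → 12-1-2; for construction → 12-1-2-2. Scheduled 22%. anti-dumping (Harrowgate, 12-1-2): +10%; total 22% + 10% = 32%. → 32%.
Line C: polypropylene → 12-1; resin in primary form → 12-1-1; for construction → 12-1-1-1. Scheduled 8%. No special measure applies. → 8%.
Line D: polyethylene → 12-2; moulded articles → 12-2-1; general-purpose → 12-2-1-2. Scheduled 36%. Tyrosia agreement on 12-2-1: RVC ≥ 55% → 8% available; preferential 8%. → 8%.
Sum: 32% + 32% + 8% + 8% = 80%.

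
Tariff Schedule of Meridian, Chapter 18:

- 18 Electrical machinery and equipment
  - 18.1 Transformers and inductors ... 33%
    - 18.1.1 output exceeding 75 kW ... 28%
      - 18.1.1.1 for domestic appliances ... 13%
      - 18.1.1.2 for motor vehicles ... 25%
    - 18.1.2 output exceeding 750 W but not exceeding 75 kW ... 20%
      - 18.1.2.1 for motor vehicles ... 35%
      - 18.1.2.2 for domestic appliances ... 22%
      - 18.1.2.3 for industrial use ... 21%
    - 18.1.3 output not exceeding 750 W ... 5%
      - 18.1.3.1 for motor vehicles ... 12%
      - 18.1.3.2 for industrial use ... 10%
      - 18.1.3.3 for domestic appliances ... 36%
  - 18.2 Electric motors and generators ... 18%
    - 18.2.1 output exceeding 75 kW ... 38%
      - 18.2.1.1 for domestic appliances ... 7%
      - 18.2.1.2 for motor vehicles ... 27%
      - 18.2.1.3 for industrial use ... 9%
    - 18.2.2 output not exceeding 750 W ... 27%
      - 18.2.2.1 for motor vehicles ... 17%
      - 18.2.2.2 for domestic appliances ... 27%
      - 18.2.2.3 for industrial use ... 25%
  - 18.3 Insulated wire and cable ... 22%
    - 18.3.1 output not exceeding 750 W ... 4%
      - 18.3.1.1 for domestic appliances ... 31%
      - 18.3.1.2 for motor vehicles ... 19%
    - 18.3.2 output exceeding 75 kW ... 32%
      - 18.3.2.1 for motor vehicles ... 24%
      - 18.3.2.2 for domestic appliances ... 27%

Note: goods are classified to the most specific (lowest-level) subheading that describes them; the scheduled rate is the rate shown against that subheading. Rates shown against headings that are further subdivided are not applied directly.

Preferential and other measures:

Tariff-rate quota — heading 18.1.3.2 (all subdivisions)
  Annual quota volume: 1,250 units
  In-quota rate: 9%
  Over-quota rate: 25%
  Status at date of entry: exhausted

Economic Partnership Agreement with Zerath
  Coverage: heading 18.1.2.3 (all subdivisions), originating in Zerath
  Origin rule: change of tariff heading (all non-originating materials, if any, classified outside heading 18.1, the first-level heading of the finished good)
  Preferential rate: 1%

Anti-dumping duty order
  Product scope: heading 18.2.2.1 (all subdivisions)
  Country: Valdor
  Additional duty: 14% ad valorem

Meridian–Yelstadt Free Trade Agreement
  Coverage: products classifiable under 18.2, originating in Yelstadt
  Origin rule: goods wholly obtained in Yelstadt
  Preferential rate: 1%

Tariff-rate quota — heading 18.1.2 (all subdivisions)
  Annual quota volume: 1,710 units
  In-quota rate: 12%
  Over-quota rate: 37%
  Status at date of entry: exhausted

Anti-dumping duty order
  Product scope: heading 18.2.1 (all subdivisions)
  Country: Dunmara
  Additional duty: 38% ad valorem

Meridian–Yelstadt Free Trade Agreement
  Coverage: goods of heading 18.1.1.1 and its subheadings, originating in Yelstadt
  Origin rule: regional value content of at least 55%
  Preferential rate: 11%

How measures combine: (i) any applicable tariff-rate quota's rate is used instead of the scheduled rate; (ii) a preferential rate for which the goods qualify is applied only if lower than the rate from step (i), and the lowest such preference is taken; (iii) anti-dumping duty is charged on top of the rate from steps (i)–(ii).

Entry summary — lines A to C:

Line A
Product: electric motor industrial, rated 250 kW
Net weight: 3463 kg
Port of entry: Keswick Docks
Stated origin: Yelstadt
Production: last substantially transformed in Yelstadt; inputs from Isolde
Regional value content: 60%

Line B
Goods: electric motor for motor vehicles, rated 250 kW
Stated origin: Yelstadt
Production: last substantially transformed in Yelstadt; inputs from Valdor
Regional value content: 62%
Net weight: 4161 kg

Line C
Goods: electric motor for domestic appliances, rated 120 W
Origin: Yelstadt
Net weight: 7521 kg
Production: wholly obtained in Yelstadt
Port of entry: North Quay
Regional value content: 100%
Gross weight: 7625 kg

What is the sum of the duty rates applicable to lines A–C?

Line A: electric motor → 18.2; rated 250 kW → 18.2.1; industrial → 18.2.1.3. Scheduled 9%. Yelstadt agreement on 18.2: not wholly obtained; Yelstadt agreement on 18.1.1.1: 18.2.1.3 not covered. → 9%.
Line B: electric motor → 18.2; rated 250 kW → 18.2.1; for motor vehicles → 18.2.1.2. Scheduled 27%. Yelstadt agreement on 18.2: not wholly obtained; Yelstadt agreement on 18.1.1.1: 18.2.1.2 not covered. → 27%.
Line C: electric motor → 18.2; rated 120 W → 18.2.2; for domestic appliances → 18.2.2.2. Scheduled 27%. Yelstadt agreement on 18.2: wholly obtained → 1% available; Yelstadt agreement on 18.1.1.1: 18.2.2.2 not covered; preferential 1%. → 1%.
Sum: 9% + 27% + 1% = 37%.

37%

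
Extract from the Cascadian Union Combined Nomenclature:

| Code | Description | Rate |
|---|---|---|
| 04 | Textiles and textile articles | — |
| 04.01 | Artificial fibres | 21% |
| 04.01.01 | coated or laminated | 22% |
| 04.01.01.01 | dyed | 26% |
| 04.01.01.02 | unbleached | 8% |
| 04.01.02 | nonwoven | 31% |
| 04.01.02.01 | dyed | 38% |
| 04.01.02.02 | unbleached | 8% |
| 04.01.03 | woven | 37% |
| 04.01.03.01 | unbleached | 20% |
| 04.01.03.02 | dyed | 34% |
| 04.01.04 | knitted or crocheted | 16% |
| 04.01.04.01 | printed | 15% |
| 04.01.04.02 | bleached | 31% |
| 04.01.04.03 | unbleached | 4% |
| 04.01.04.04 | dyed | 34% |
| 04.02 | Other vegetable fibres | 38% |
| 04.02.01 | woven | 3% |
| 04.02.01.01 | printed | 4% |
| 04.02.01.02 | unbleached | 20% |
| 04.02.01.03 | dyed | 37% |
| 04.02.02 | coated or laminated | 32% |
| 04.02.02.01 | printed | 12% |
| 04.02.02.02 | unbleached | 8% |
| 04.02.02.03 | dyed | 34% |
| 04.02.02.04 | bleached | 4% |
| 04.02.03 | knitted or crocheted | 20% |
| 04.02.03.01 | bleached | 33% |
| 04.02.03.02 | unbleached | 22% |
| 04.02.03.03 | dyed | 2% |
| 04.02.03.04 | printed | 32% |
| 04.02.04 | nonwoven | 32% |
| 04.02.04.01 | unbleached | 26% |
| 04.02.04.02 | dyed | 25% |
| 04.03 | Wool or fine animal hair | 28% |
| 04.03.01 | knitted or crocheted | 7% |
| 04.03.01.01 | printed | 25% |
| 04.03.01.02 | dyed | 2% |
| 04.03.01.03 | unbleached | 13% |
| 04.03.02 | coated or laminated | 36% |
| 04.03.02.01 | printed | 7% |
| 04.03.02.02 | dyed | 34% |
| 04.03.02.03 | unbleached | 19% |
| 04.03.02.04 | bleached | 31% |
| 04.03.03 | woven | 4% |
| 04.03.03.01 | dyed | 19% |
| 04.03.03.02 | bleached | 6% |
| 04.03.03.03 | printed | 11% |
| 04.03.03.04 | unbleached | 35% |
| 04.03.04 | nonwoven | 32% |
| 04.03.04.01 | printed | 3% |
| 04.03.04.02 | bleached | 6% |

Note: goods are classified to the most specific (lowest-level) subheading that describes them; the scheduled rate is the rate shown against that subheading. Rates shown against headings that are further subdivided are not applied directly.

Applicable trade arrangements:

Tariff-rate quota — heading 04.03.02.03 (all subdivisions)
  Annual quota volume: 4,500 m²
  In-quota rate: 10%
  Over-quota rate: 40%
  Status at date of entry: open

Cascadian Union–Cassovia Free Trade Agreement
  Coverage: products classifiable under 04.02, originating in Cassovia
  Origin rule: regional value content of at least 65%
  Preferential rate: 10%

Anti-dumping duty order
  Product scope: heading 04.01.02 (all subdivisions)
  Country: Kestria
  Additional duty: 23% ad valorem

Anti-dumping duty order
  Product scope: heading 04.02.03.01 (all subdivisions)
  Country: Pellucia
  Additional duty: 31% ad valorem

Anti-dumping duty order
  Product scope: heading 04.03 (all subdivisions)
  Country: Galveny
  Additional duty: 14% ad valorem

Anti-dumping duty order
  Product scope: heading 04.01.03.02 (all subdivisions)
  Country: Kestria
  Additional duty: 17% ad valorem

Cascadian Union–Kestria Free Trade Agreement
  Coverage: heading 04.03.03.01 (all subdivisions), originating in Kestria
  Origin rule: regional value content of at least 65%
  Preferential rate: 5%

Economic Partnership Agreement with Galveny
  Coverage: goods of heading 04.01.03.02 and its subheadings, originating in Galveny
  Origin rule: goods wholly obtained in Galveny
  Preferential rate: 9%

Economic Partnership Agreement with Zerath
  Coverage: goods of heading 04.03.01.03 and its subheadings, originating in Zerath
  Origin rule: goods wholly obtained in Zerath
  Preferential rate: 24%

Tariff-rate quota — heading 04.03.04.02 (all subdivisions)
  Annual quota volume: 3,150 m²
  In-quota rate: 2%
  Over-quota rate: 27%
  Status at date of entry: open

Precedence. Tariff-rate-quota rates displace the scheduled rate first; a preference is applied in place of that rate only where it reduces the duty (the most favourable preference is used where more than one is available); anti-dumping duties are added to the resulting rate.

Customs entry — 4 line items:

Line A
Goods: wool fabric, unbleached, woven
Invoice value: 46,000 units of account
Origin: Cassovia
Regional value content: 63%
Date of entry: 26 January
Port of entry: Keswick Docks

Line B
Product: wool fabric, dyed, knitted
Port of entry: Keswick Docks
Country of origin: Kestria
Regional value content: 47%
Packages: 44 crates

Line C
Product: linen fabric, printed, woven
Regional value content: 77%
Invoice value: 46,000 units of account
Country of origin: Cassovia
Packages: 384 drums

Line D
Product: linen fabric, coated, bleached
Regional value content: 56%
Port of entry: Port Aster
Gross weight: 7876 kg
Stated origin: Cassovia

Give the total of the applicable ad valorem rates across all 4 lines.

45%

Line A: wool → 04.03; woven → 04.03.03; unbleached → 04.03.03.04. Scheduled 35%. Cassovia agreement on 04.02: 04.03.03.04 not covered. → 35%.
Line B: wool → 04.03; knitted → 04.03.01; dyed → 04.03.01.02. Scheduled 2%. Kestria agreement on 04.03.03.01: 04.03.01.02 not covered. → 2%.
Line C: linen → 04.02; woven → 04.02.01; printed → 04.02.01.01. Scheduled 4%. Cassovia agreement on 04.02: RVC ≥ 65% → 10% available; preference 10% not lower than 4% → no reduction. → 4%.
Line D: linen → 04.02; coated → 04.02.02; bleached → 04.02.02.04. Scheduled 4%. Cassovia agreement on 04.02: RVC < 65%. → 4%.
Sum: 35% + 2% + 4% + 4% = 45%.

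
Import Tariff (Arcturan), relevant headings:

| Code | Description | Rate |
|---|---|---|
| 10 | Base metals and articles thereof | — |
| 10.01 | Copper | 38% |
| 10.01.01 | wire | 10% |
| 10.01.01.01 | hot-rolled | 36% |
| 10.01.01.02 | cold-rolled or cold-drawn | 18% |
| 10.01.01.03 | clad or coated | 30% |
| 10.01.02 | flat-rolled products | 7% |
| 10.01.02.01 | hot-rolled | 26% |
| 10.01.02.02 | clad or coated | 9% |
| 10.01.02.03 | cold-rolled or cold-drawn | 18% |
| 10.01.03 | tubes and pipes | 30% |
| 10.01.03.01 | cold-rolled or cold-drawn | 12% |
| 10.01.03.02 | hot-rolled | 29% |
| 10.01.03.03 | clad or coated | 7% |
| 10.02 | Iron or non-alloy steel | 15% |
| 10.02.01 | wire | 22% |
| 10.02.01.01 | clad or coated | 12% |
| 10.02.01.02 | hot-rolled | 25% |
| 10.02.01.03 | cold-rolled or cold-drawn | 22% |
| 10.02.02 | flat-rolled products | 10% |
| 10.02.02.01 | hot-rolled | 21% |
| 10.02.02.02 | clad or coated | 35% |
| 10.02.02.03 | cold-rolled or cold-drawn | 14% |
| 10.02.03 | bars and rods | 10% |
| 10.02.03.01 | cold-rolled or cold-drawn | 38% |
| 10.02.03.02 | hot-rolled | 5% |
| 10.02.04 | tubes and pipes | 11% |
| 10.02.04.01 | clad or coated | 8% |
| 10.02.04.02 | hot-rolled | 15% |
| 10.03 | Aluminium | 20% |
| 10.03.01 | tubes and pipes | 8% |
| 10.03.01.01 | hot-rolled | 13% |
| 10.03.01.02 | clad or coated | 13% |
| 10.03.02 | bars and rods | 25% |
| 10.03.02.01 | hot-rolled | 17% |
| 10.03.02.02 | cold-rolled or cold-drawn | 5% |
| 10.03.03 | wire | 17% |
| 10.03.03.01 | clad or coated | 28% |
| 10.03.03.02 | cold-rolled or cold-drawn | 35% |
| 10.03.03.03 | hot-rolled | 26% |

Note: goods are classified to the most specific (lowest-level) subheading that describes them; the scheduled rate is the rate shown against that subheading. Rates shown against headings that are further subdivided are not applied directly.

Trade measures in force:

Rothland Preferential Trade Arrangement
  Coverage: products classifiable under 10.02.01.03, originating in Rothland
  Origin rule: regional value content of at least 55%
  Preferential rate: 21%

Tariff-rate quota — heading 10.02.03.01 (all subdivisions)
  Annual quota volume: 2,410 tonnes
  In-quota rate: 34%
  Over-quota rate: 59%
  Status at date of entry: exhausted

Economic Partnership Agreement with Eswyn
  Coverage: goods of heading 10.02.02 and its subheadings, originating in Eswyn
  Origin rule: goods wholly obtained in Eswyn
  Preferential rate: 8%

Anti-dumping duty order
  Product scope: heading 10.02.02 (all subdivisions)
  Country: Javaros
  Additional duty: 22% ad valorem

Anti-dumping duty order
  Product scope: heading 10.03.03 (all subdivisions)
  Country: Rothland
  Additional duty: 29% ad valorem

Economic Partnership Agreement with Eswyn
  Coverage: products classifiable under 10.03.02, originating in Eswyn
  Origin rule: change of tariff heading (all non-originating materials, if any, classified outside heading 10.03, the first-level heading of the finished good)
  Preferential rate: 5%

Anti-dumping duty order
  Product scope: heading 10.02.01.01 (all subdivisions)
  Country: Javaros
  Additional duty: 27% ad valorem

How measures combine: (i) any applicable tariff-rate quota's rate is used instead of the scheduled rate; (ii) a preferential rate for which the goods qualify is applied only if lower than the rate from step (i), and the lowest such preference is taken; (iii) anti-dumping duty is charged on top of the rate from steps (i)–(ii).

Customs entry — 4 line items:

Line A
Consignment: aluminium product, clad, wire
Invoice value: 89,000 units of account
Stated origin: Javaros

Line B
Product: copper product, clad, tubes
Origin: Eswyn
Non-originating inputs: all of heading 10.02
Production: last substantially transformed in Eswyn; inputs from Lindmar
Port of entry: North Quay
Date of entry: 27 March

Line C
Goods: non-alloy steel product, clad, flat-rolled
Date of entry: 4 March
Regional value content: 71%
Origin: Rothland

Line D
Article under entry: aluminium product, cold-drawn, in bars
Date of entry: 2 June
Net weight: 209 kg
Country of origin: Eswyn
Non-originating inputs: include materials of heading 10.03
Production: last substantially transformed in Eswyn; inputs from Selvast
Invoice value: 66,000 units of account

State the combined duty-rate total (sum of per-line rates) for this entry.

75%

Line A: aluminium → 10.03; wire → 10.03.03; clad → 10.03.03.01. Scheduled 28%. No special measure applies. → 28%.
Line B: copper → 10.01; tubes → 10.01.03; clad → 10.01.03.03. Scheduled 7%. Eswyn agreement on 10.02.02: 10.01.03.03 not covered; Eswyn agreement on 10.03.02: 10.01.03.03 not covered. → 7%.
Line C: non-alloy steel → 10.02; flat-rolled → 10.02.02; clad → 10.02.02.02. Scheduled 35%. Rothland agreement on 10.02.01.03: 10.02.02.02 not covered. → 35%.
Line D: aluminium → 10.03; in bars → 10.03.02; cold-drawn → 10.03.02.02. Scheduled 5%. Eswyn agreement on 10.02.02: 10.03.02.02 not covered; Eswyn agreement on 10.03.02: CTH not met. → 5%.
Sum: 28% + 7% + 35% + 5% = 75%.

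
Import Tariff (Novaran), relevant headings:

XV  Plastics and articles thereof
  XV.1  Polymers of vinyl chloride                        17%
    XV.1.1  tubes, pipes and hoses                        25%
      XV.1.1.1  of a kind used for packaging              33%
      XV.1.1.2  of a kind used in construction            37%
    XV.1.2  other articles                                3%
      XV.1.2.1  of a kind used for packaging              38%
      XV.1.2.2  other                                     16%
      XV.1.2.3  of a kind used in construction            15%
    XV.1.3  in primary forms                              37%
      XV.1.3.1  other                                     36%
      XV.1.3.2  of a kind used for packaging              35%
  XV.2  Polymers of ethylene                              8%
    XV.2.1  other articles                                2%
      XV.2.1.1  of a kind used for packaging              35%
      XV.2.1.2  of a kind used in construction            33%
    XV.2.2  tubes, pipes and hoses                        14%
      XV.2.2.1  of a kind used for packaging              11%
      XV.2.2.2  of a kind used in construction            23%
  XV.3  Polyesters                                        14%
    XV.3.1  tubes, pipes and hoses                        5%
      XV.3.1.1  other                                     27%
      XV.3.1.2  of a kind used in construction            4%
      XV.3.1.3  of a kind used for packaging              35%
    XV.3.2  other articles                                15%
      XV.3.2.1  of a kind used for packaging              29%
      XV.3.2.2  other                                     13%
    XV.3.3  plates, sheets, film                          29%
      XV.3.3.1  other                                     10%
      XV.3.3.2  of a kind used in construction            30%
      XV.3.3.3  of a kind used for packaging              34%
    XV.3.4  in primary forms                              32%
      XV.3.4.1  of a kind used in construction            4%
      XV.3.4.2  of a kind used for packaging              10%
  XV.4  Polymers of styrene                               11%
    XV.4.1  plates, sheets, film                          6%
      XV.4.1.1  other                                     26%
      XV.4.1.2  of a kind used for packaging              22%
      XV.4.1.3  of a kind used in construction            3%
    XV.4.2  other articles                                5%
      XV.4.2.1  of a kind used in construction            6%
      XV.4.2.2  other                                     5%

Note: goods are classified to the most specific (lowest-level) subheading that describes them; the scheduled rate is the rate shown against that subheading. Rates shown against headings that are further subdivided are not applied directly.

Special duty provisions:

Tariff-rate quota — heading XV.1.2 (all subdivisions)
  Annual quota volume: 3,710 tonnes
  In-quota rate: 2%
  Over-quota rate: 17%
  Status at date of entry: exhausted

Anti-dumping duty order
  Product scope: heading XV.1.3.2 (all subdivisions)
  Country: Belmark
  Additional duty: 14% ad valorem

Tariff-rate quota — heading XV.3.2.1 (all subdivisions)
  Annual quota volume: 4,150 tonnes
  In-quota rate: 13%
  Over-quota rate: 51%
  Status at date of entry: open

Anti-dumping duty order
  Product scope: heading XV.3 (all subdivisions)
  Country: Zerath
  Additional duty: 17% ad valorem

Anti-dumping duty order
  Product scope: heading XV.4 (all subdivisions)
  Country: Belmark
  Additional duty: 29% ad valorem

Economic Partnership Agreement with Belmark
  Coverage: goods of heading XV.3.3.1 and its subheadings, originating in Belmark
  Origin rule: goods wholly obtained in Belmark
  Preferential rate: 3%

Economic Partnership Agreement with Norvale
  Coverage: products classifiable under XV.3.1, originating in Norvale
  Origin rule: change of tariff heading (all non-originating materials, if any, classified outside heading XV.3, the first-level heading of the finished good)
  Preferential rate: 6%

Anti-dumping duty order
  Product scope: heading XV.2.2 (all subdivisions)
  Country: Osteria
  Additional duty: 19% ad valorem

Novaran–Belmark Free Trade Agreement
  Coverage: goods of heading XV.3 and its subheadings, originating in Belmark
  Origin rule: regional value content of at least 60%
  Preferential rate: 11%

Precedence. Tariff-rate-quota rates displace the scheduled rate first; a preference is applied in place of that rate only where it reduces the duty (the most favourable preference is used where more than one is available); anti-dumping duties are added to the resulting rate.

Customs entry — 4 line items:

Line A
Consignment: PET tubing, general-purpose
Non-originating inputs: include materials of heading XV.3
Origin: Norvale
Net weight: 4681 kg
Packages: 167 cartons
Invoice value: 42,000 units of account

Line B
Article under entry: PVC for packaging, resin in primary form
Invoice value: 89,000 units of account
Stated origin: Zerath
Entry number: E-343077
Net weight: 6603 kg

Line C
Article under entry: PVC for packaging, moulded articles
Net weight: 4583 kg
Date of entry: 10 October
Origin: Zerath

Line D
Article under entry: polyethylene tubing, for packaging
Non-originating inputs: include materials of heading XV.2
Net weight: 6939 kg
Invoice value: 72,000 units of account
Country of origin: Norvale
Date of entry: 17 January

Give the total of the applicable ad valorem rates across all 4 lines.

Line A: PET → XV.3; tubing → XV.3.1; general-purpose → XV.3.1.1. Scheduled 27%. Norvale agreement on XV.3.1: CTH not met. → 27%.
Line B: PVC → XV.1; resin in primary form → XV.1.3; for packaging → XV.1.3.2. Scheduled 35%. No special measure applies. → 35%.
Line C: PVC → XV.1; moulded articles → XV.1.2; for packaging → XV.1.2.1. Scheduled 38%. quota on XV.1.2 exhausted → over-quota 17%. → 17%.
Line D: polyethylene → XV.2; tubing → XV.2.2; for packaging → XV.2.2.1. Scheduled 11%. Norvale agreement on XV.3.1: XV.2.2.1 not covered. → 11%.
Sum: 27% + 35% + 17% + 11% = 90%.

90%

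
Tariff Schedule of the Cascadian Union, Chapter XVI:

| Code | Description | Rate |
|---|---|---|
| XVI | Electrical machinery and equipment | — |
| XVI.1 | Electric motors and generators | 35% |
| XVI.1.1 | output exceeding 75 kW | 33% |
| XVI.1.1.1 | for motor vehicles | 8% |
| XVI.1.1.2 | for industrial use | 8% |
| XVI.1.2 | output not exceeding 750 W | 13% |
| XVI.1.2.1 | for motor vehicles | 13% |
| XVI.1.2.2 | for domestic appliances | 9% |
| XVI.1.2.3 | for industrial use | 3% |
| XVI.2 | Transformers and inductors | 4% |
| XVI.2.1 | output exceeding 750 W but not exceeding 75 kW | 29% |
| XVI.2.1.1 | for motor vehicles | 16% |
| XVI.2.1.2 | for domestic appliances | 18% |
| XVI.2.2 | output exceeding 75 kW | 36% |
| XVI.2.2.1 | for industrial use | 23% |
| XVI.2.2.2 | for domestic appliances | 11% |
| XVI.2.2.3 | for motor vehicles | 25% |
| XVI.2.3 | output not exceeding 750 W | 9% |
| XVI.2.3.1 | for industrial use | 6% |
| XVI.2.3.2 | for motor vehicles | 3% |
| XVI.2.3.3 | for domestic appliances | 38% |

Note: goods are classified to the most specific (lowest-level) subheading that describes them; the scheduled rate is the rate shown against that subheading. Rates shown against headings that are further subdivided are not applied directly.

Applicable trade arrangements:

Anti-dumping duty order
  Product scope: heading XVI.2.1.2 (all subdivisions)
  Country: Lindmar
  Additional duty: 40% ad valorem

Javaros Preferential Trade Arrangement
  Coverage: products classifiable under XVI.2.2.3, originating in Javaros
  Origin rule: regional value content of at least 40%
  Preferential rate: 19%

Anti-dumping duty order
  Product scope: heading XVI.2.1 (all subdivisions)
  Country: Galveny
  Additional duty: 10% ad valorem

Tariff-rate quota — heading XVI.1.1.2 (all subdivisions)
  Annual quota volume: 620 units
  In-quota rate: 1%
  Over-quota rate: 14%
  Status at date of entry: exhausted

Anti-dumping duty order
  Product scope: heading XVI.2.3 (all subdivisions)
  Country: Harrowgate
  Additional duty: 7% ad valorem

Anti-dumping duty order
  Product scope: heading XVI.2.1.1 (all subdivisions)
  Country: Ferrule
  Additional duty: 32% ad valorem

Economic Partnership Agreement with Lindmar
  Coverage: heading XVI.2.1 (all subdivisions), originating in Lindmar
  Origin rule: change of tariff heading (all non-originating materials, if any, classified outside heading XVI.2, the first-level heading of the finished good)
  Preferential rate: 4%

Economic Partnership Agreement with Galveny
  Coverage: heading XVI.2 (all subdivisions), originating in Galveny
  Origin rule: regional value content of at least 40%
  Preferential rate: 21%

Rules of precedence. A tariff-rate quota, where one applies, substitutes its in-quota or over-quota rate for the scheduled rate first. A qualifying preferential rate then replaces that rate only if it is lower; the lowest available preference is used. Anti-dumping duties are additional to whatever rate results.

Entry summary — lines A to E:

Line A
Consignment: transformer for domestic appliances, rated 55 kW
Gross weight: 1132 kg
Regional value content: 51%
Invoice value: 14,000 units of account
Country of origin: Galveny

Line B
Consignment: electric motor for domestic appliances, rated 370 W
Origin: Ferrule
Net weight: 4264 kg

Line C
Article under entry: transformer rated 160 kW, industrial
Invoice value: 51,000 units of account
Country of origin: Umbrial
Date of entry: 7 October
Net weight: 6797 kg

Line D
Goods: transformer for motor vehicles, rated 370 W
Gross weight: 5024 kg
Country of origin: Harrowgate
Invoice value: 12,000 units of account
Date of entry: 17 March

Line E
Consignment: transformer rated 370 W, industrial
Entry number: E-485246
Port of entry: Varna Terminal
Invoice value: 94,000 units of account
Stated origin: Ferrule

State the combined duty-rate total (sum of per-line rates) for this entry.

76%

Line A: transformer → XVI.2; rated 55 kW → XVI.2.1; for domestic appliances → XVI.2.1.2. Scheduled 18%. Galveny agreement on XVI.2: RVC ≥ 40% → 21% available; preference 21% not lower than 18% → no reduction; anti-dumping (Galveny, XVI.2.1): +10%; total 18% + 10% = 28%. → 28%.
Line B: electric motor → XVI.1; rated 370 W → XVI.1.2; for domestic appliances → XVI.1.2.2. Scheduled 9%. No special measure applies. → 9%.
Line C: transformer → XVI.2; rated 160 kW → XVI.2.2; industrial → XVI.2.2.1. Scheduled 23%. No special measure applies. → 23%.
Line D: transformer → XVI.2; rated 370 W → XVI.2.3; for motor vehicles → XVI.2.3.2. Scheduled 3%. anti-dumping (Harrowgate, XVI.2.3): +7%; total 3% + 7% = 10%. → 10%.
Line E: transformer → XVI.2; rated 370 W → XVI.2.3; industrial → XVI.2.3.1. Scheduled 6%. No special measure applies. → 6%.
Sum: 28% + 9% + 23% + 10% + 6% = 76%.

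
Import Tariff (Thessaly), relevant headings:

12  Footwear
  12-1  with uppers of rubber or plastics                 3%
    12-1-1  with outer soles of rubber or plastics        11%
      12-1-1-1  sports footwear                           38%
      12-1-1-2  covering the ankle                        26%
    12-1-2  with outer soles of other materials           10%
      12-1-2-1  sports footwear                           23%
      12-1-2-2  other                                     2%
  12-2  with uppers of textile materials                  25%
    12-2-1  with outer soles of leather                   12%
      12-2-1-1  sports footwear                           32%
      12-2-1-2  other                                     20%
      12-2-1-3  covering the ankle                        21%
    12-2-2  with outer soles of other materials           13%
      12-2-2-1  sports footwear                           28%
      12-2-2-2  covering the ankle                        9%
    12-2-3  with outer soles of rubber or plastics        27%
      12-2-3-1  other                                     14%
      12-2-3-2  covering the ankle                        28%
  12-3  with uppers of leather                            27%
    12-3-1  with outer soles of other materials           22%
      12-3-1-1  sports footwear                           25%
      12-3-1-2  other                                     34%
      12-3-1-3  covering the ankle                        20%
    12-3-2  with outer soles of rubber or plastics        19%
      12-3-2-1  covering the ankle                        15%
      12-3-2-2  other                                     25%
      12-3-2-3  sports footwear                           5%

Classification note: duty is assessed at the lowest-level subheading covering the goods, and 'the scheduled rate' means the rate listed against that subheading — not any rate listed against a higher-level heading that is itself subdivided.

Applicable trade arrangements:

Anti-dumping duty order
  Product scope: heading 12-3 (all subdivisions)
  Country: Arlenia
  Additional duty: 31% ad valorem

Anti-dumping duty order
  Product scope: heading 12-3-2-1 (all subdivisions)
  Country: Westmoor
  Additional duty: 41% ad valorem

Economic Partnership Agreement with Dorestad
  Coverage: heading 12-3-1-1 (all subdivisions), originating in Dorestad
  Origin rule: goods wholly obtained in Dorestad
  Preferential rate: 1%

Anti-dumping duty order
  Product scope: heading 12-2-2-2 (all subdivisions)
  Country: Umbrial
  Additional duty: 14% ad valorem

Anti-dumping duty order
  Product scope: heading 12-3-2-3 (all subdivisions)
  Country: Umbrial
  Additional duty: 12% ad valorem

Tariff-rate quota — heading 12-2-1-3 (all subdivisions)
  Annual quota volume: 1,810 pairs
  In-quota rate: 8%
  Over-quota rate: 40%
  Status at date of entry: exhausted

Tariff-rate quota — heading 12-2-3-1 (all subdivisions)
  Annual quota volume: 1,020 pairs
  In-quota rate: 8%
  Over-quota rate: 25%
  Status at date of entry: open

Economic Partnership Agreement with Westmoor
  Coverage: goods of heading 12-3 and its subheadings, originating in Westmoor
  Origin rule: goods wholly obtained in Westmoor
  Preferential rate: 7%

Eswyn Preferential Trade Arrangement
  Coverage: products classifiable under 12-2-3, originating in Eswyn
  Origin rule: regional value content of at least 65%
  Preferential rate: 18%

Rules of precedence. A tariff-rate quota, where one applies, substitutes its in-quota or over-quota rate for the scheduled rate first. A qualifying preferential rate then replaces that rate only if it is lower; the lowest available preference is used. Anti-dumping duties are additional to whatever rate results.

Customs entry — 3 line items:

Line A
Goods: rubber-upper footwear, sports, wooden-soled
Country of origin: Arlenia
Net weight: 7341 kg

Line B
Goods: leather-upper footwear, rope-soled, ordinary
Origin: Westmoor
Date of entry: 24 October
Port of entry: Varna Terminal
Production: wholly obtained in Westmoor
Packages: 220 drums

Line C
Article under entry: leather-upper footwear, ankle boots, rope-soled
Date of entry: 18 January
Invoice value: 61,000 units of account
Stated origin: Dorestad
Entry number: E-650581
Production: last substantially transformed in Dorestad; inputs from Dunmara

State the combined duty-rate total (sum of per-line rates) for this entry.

Line A: rubber-upper → 12-1; wooden-soled → 12-1-2; sports → 12-1-2-1. Scheduled 23%. No special measure applies. → 23%.
Line B: leather-upper → 12-3; rope-soled → 12-3-1; ordinary → 12-3-1-2. Scheduled 34%. Westmoor agreement on 12-3: wholly obtained → 7% available; preferential 7%. → 7%.
Line C: leather-upper → 12-3; rope-soled → 12-3-1; ankle boots → 12-3-1-3. Scheduled 20%. Dorestad agreement on 12-3-1-1: 12-3-1-3 not covered. → 20%.
Sum: 23% + 7% + 20% = 50%.

50%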